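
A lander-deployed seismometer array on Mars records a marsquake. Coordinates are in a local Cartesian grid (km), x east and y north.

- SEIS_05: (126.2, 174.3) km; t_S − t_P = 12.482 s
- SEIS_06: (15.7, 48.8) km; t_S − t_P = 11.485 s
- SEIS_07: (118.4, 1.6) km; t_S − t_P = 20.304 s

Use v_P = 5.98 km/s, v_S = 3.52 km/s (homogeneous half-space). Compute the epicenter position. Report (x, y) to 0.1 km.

x ≈ 23.0 km, y ≈ 146.8 km

Distance from S−P lag: d = Δt · v_P v_S / (v_P − v_S) = Δt · (5.98·3.52)/(5.98−3.52) ≈ 8.5567·Δt.
So d_SEIS_05 = 106.81, d_SEIS_06 = 98.27, d_SEIS_07 = 173.74 km.
Circle about each station: (x − 126.2)² + (y − 174.3)² = 106.81²; (x − 15.7)² + (y − 48.8)² = 98.27²; (x − 118.4)² + (y − 1.6)² = 173.74².
Subtracting the SEIS_05 equation from the SEIS_06 and SEIS_07 equations removes the quadratic terms:
-221.0 x − 251.0 y = -41927.62
-15.6 x − 345.4 y = -51063.02
Solving the 2×2 system: x ≈ 23.0, y ≈ 146.8 km.
Check against SEIS_05 (with the unrounded x, y): √((x − 126.2)²+(y − 174.3)²) = 106.81 ≈ 106.81 km. ✓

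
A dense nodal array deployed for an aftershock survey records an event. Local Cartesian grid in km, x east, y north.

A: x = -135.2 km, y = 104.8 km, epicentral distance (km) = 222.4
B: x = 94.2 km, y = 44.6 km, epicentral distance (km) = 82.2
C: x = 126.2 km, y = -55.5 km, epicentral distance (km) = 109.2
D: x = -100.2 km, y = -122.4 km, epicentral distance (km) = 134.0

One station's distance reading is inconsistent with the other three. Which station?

B

Solve using three stations at a time. Using A, C, D (subtract circle equations pairwise → linear system) gives (x, y) ≈ (17.0, -57.4).
Distances from that point to each station vs reported:
  A: calculated 222.4 vs reported 222.4 → residual 0.0 km
  B: calculated 127.9 vs reported 82.2 → residual 45.7 km
  C: calculated 109.2 vs reported 109.2 → residual 0.0 km
  D: calculated 134.0 vs reported 134.0 → residual 0.0 km
A, C, D are mutually consistent (residuals ≈ 0); B is off by 45.7 km.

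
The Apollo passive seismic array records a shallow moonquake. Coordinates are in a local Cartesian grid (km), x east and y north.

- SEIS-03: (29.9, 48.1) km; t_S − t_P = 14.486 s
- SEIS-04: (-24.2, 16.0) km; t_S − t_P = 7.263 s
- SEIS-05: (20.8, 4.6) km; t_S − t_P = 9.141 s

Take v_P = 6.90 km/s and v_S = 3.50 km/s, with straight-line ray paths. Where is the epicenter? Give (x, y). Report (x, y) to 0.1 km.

Distance from S−P lag: d = Δt · v_P v_S / (v_P − v_S) = Δt · (6.90·3.50)/(6.90−3.50) ≈ 7.1029·Δt.
So d_SEIS-03 = 102.89, d_SEIS-04 = 51.59, d_SEIS-05 = 64.93 km.
Circle about each station: (x − 29.9)² + (y − 48.1)² = 102.89²; (x + 24.2)² + (y − 16.0)² = 51.59²; (x − 20.8)² + (y − 4.6)² = 64.93².
Subtracting the SEIS-03 equation from the SEIS-04 and SEIS-05 equations removes the quadratic terms:
-108.2 x − 64.2 y = 5558.84
-18.2 x − 87.0 y = 3616.63
Solving the 2×2 system: x ≈ -30.5, y ≈ -35.2 km.

-30.5 km east, -35.2 km north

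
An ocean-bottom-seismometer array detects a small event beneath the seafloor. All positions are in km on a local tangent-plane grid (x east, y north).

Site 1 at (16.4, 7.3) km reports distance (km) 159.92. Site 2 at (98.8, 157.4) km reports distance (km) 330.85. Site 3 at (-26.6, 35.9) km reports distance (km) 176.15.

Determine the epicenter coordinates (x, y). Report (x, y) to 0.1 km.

Circle about each station: (x − 16.4)² + (y − 7.3)² = 159.92²; (x − 98.8)² + (y − 157.4)² = 330.85²; (x + 26.6)² + (y − 35.9)² = 176.15².
Subtracting pairs of circle equations eliminates x²+y² and gives linear equations (the radical axes):
164.8 x + 300.2 y = -49673.37
-86.0 x + 57.2 y = -3780.30
Solving the 2×2 system: x ≈ -48.4, y ≈ -138.9 km.
Check against Site 1 (with the unrounded x, y): √((x − 16.4)²+(y − 7.3)²) = 159.91 ≈ 159.92 km. ✓

x ≈ -48.4 km, y ≈ -138.9 km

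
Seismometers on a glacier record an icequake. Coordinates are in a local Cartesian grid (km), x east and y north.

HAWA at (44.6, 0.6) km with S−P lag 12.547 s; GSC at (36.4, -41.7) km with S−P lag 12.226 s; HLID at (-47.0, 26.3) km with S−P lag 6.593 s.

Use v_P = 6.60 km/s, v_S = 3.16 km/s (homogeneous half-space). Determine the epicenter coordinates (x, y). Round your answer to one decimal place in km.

Distance from S−P lag: d = Δt · v_P v_S / (v_P − v_S) = Δt · (6.60·3.16)/(6.60−3.16) ≈ 6.0628·Δt.
So d_HAWA = 76.07, d_GSC = 74.12, d_HLID = 39.97 km.
Circle about each station: (x − 44.6)² + (y − 0.6)² = 76.07²; (x − 36.4)² + (y + 41.7)² = 74.12²; (x + 47.0)² + (y − 26.3)² = 39.97².
Subtracting pairs of circle equations eliminates x²+y² and gives linear equations (the radical axes):
-16.4 x − 84.6 y = 1367.20
-183.2 x + 51.4 y = 5100.21
Solving the 2×2 system: x ≈ -30.7, y ≈ -10.2 km.
Check against HAWA (with the unrounded x, y): √((x − 44.6)²+(y − 0.6)²) = 76.08 ≈ 76.07 km. ✓

x ≈ -30.7 km, y ≈ -10.2 km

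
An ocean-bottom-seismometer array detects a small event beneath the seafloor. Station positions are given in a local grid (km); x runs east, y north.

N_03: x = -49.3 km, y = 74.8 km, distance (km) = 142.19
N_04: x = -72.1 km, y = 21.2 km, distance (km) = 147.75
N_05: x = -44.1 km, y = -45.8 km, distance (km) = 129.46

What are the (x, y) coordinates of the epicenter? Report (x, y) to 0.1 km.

Circle about each station: (x + 49.3)² + (y − 74.8)² = 142.19²; (x + 72.1)² + (y − 21.2)² = 147.75²; (x + 44.1)² + (y + 45.8)² = 129.46².
Subtracting the N_03 equation from the N_04 and N_05 equations removes the quadratic terms:
-45.6 x − 107.2 y = -3989.75
10.4 x − 241.2 y = -524.98
Solving the 2×2 system: x ≈ 74.8, y ≈ 5.4 km.

(74.8, 5.4)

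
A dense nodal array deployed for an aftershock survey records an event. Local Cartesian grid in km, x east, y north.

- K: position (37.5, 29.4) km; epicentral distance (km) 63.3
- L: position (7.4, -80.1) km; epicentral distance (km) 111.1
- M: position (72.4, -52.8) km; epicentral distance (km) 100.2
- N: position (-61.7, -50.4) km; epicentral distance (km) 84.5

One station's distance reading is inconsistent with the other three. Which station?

Solve using three stations at a time. Using K, L, N (subtract circle equations pairwise → linear system) gives (x, y) ≈ (-25.6, 25.9).
Distances from that point to each station vs reported:
  K: calculated 63.2 vs reported 63.3 → residual 0.1 km
  L: calculated 111.0 vs reported 111.1 → residual 0.1 km
  M: calculated 125.7 vs reported 100.2 → residual 25.5 km
  N: calculated 84.4 vs reported 84.5 → residual 0.1 km
K, L, N are mutually consistent (residuals ≈ 0); M is off by 25.5 km.

M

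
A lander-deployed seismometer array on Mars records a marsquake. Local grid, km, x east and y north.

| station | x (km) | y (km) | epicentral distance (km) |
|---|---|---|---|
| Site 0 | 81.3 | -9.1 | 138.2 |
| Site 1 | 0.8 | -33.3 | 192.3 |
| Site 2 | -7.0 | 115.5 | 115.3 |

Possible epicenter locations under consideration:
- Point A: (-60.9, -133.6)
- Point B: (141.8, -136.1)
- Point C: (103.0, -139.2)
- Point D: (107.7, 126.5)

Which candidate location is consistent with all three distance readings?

Point D

For each candidate, compare |candidate − station| to the reported distance:
Point A: residuals Site 0 50.8, Site 1 74.5, Site 2 139.6 → max 139.6 km
Point B: residuals Site 0 2.5, Site 1 17.8, Site 2 177.0 → max 177.0 km
Point C: residuals Site 0 6.3, Site 1 45.1, Site 2 162.1 → max 162.1 km
Point D: residuals Site 0 0.1, Site 1 0.0, Site 2 0.1 → max 0.1 km
Only Point D has all residuals ≈ 0.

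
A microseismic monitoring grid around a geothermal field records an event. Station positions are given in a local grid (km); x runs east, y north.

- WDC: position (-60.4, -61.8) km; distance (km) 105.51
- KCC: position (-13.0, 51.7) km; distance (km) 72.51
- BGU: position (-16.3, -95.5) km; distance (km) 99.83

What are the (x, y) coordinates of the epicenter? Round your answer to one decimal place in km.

29.7 km east, -6.9 km north

Circle about each station: (x + 60.4)² + (y + 61.8)² = 105.51²; (x + 13.0)² + (y − 51.7)² = 72.51²; (x + 16.3)² + (y + 95.5)² = 99.83².
Subtracting the WDC equation from the KCC and BGU equations removes the quadratic terms:
94.8 x + 227.0 y = 1249.15
88.2 x − 67.4 y = 3084.87
Solving the 2×2 system: x ≈ 29.7, y ≈ -6.9 km.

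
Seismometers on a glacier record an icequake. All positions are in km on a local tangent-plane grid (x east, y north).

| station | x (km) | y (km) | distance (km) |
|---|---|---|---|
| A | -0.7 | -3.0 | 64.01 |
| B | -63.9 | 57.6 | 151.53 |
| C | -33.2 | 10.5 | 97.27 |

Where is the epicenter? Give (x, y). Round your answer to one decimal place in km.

x ≈ 43.6 km, y ≈ -49.2 km

Circle about each station: (x + 0.7)² + (y + 3.0)² = 64.01²; (x + 63.9)² + (y − 57.6)² = 151.53²; (x + 33.2)² + (y − 10.5)² = 97.27².
Subtracting the A equation from the B and C equations removes the quadratic terms:
-126.4 x + 121.2 y = -11472.58
-65.0 x + 27.0 y = -4161.17
Solving the 2×2 system: x ≈ 43.6, y ≈ -49.2 km.
Check against A (with the unrounded x, y): √((x + 0.7)²+(y + 3.0)²) = 64.00 ≈ 64.01 km. ✓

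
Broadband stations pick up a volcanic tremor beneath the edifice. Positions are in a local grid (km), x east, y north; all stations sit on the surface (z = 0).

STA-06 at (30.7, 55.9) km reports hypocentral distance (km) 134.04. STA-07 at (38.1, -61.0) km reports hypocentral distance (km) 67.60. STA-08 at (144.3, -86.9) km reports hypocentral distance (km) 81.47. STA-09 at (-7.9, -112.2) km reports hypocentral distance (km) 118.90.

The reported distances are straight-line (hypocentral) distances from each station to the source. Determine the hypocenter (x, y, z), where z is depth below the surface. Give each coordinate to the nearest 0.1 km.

(85.7, -56.6, 47.8)

Each station gives a sphere (x−x_i)² + (y−y_i)² + z² = d_i² (stations at z=0).
Subtracting the STA-06 sphere from STA-07 and STA-08: z² cancels, leaving linear equations in x and y:
14.8 x − 233.8 y = 14502.27
227.2 x − 285.6 y = 35636.16
Solving: x ≈ 85.696, y ≈ -56.604 km (keep extra digits for the depth step; rounded: 85.7, -56.6).
Then from the STA-06 sphere: z² = 134.04² − (x − 30.7)² − (y − 55.9)² with x = 85.696, y = -56.604, so z ≈ 47.802 ≈ 47.8 km.
Check against STA-09 (with the unrounded solution): distance 118.90 ≈ 118.90 km. ✓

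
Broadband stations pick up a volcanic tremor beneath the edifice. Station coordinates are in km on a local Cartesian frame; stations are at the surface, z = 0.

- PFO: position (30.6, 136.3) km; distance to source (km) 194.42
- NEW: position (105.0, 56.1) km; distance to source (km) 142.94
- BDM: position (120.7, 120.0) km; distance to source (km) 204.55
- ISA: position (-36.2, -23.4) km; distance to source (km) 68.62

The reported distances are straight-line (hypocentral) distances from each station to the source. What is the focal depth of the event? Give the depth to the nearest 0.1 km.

Each station gives a sphere (x−x_i)² + (y−y_i)² + z² = d_i² (stations at z=0).
Subtracting the PFO sphere from NEW and BDM: z² cancels, leaving linear equations in x and y:
148.8 x − 160.4 y = 12025.45
180.2 x − 32.6 y = 5412.87
Solving: x ≈ 19.798, y ≈ -56.606 km (keep extra digits for the depth step; rounded: 19.8, -56.6).
Then from the PFO sphere: z² = 194.42² − (x − 30.6)² − (y − 136.3)² with x = 19.798, y = -56.606, so z ≈ 21.673 ≈ 21.7 km.

z ≈ 21.7 km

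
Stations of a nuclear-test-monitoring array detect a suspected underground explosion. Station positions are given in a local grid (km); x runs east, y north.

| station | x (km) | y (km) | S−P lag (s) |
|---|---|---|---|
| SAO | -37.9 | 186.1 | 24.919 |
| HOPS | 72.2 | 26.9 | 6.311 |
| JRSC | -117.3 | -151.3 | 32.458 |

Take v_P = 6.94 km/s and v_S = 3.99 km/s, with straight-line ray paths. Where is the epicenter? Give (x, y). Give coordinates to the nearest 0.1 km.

x ≈ 131.4 km, y ≈ 24.7 km

Distance from S−P lag: d = Δt · v_P v_S / (v_P − v_S) = Δt · (6.94·3.99)/(6.94−3.99) ≈ 9.3866·Δt.
So d_SAO = 233.91, d_HOPS = 59.24, d_JRSC = 304.67 km.
Circle about each station: (x + 37.9)² + (y − 186.1)² = 233.91²; (x − 72.2)² + (y − 26.9)² = 59.24²; (x + 117.3)² + (y + 151.3)² = 304.67².
Subtracting pairs of circle equations eliminates x²+y² and gives linear equations (the radical axes):
220.2 x − 318.4 y = 21071.34
-158.8 x − 674.8 y = -37528.56
Solving the 2×2 system: x ≈ 131.4, y ≈ 24.7 km.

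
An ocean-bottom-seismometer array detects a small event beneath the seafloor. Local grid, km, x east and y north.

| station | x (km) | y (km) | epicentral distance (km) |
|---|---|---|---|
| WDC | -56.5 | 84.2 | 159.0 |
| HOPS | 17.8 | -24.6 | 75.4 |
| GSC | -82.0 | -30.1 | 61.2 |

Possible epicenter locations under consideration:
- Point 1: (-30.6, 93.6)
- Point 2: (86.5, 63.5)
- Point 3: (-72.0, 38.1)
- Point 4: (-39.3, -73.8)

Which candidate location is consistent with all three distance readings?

For each candidate, compare |candidate − station| to the reported distance:
Point 1: residuals WDC 131.4, HOPS 52.3, GSC 72.8 → max 131.4 km
Point 2: residuals WDC 14.5, HOPS 36.3, GSC 131.6 → max 131.6 km
Point 3: residuals WDC 110.4, HOPS 34.1, GSC 7.7 → max 110.4 km
Point 4: residuals WDC 0.1, HOPS 0.0, GSC 0.1 → max 0.1 km
Only Point 4 has all residuals ≈ 0.

Point 4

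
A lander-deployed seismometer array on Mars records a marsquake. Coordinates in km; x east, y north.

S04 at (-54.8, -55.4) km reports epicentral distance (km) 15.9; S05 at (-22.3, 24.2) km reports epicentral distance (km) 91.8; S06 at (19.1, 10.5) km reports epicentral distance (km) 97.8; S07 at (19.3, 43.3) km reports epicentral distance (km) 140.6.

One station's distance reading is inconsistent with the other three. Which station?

Solve using three stations at a time. Using S04, S05, S06 (subtract circle equations pairwise → linear system) gives (x, y) ≈ (-42.7, -65.3).
Distances from that point to each station vs reported:
  S04: calculated 15.6 vs reported 15.9 → residual 0.3 km
  S05: calculated 91.8 vs reported 91.8 → residual 0.0 km
  S06: calculated 97.8 vs reported 97.8 → residual 0.0 km
  S07: calculated 125.0 vs reported 140.6 → residual 15.6 km
S04, S05, S06 are mutually consistent (residuals ≈ 0); S07 is off by 15.6 km.

S07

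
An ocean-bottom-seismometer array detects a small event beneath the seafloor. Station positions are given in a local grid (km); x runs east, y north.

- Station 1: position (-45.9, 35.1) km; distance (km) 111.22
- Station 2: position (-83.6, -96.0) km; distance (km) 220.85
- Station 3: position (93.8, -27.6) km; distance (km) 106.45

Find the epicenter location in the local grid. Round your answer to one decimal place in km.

Circle about each station: (x + 45.9)² + (y − 35.1)² = 111.22²; (x + 83.6)² + (y + 96.0)² = 220.85²; (x − 93.8)² + (y + 27.6)² = 106.45².
Subtracting pairs of circle equations eliminates x²+y² and gives linear equations (the radical axes):
-75.4 x − 262.2 y = -23538.69
279.4 x − 125.4 y = 7259.67
Solving the 2×2 system: x ≈ 58.7, y ≈ 72.9 km.

(58.7, 72.9)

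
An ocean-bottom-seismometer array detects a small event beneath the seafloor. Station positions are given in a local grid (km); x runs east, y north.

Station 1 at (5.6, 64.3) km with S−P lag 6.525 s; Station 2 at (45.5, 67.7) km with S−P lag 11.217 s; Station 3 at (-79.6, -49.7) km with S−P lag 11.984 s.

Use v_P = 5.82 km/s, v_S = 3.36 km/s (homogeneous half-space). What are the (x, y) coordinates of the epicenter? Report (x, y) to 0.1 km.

Distance from S−P lag: d = Δt · v_P v_S / (v_P − v_S) = Δt · (5.82·3.36)/(5.82−3.36) ≈ 7.9493·Δt.
So d_Station 1 = 51.87, d_Station 2 = 89.17, d_Station 3 = 95.26 km.
Circle about each station: (x − 5.6)² + (y − 64.3)² = 51.87²; (x − 45.5)² + (y − 67.7)² = 89.17²; (x + 79.6)² + (y + 49.7)² = 95.26².
Subtracting the Station 1 equation from the Station 2 and Station 3 equations removes the quadratic terms:
79.8 x + 6.8 y = -2773.10
-170.4 x − 228.0 y = -1743.57
Solving the 2×2 system: x ≈ -37.8, y ≈ 35.9 km.

-37.8 km east, 35.9 km north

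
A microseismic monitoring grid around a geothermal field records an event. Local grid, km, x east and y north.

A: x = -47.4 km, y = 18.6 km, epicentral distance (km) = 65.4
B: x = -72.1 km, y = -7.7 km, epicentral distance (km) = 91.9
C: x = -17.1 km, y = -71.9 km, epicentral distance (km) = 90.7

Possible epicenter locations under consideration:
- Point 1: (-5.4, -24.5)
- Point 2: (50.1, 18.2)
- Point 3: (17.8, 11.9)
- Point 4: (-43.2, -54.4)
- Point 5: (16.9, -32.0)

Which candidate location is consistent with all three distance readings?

For each candidate, compare |candidate − station| to the reported distance:
Point 1: residuals A 5.2, B 23.1, C 41.9 → max 41.9 km
Point 2: residuals A 32.1, B 33.0, C 21.7 → max 33.0 km
Point 3: residuals A 0.1, B 0.1, C 0.1 → max 0.1 km
Point 4: residuals A 7.7, B 37.0, C 59.3 → max 59.3 km
Point 5: residuals A 16.4, B 0.4, C 38.3 → max 38.3 km
Only Point 3 has all residuals ≈ 0.

Point 3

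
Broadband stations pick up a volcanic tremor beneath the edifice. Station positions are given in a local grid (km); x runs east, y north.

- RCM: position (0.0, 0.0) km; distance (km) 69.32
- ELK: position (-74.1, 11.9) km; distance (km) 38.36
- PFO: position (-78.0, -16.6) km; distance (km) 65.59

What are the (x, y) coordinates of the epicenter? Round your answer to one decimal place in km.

Circle about each station: x² + y² = 69.32²; (x + 74.1)² + (y − 11.9)² = 38.36²; (x + 78.0)² + (y + 16.6)² = 65.59².
Subtracting the RCM equation from the ELK and PFO equations removes the quadratic terms:
-148.2 x + 23.8 y = 8966.19
-156.0 x − 33.2 y = 6862.77
Solving the 2×2 system: x ≈ -53.4, y ≈ 44.2 km.
Check against RCM (with the unrounded x, y): √(x²+y²) = 69.33 ≈ 69.32 km. ✓

(-53.4, 44.2)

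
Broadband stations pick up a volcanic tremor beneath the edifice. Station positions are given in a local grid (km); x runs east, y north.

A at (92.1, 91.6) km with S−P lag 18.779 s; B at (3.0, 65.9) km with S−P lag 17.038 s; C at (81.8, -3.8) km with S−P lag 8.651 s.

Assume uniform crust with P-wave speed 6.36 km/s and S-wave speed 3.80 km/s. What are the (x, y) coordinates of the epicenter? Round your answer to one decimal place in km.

(63.1, -83.3)

Distance from S−P lag: d = Δt · v_P v_S / (v_P − v_S) = Δt · (6.36·3.80)/(6.36−3.80) ≈ 9.4406·Δt.
So d_A = 177.29, d_B = 160.85, d_C = 81.67 km.
Circle about each station: (x − 92.1)² + (y − 91.6)² = 177.29²; (x − 3.0)² + (y − 65.9)² = 160.85²; (x − 81.8)² + (y + 3.8)² = 81.67².
Subtracting pairs of circle equations eliminates x²+y² and gives linear equations (the radical axes):
-178.2 x − 51.4 y = -6962.14
-20.6 x − 190.8 y = 14594.47
Solving the 2×2 system: x ≈ 63.1, y ≈ -83.3 km.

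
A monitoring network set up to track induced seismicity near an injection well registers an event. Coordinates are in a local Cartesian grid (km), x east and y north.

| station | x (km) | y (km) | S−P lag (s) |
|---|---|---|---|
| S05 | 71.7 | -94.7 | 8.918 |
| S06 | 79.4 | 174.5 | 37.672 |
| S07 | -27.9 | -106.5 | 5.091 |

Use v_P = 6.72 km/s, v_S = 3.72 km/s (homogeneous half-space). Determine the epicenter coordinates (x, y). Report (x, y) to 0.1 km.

6.8 km east, -130.9 km north

Distance from S−P lag: d = Δt · v_P v_S / (v_P − v_S) = Δt · (6.72·3.72)/(6.72−3.72) ≈ 8.3328·Δt.
So d_S05 = 74.31, d_S06 = 313.91, d_S07 = 42.42 km.
Circle about each station: (x − 71.7)² + (y + 94.7)² = 74.31²; (x − 79.4)² + (y − 174.5)² = 313.91²; (x + 27.9)² + (y + 106.5)² = 42.42².
Subtracting the S05 equation from the S06 and S07 equations removes the quadratic terms:
15.4 x + 538.4 y = -70371.88
-199.2 x − 23.6 y = 1734.20
Solving the 2×2 system: x ≈ 6.8, y ≈ -130.9 km.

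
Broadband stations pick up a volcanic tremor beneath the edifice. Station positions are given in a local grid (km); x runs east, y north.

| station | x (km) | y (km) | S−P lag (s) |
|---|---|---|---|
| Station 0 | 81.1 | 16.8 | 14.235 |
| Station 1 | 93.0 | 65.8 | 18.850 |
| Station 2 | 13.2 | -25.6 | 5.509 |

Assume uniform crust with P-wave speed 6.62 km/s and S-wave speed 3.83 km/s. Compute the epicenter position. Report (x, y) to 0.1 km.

Distance from S−P lag: d = Δt · v_P v_S / (v_P − v_S) = Δt · (6.62·3.83)/(6.62−3.83) ≈ 9.0877·Δt.
So d_Station 0 = 129.36, d_Station 1 = 171.30, d_Station 2 = 50.06 km.
Circle about each station: (x − 81.1)² + (y − 16.8)² = 129.36²; (x − 93.0)² + (y − 65.8)² = 171.30²; (x − 13.2)² + (y + 25.6)² = 50.06².
Subtracting pairs of circle equations eliminates x²+y² and gives linear equations (the radical axes):
23.8 x + 98.0 y = -6490.49
-135.8 x − 84.8 y = 8198.16
Solving the 2×2 system: x ≈ -22.4, y ≈ -60.8 km.

(-22.4, -60.8)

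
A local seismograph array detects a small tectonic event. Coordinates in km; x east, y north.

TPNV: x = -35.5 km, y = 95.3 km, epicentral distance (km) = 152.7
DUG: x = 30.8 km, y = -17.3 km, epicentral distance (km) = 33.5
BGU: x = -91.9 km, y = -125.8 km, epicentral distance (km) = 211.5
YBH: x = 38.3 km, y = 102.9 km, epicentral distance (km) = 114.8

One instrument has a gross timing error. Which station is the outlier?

DUG

Solve using three stations at a time. Using TPNV, BGU, YBH (subtract circle equations pairwise → linear system) gives (x, y) ≈ (80.7, -3.6).
Distances from that point to each station vs reported:
  TPNV: calculated 152.6 vs reported 152.7 → residual 0.1 km
  DUG: calculated 51.7 vs reported 33.5 → residual 18.2 km
  BGU: calculated 211.4 vs reported 211.5 → residual 0.1 km
  YBH: calculated 114.7 vs reported 114.8 → residual 0.1 km
TPNV, BGU, YBH are mutually consistent (residuals ≈ 0); DUG is off by 18.2 km.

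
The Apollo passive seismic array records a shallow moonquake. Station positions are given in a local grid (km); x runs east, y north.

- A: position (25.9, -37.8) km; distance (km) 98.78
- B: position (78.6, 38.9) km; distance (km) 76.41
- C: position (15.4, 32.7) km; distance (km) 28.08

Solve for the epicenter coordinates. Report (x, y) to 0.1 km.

4.8 km east, 58.7 km north

Circle about each station: (x − 25.9)² + (y + 37.8)² = 98.78²; (x − 78.6)² + (y − 38.9)² = 76.41²; (x − 15.4)² + (y − 32.7)² = 28.08².
Subtracting the A equation from the B and C equations removes the quadratic terms:
105.4 x + 153.4 y = 9510.52
-21.0 x + 141.0 y = 8175.80
Solving the 2×2 system: x ≈ 4.8, y ≈ 58.7 km.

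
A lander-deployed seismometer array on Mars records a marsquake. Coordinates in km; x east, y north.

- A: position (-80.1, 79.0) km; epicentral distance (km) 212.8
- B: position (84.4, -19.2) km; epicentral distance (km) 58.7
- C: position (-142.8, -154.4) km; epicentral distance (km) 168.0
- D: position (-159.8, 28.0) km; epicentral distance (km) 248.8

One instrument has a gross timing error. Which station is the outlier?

C

Solve using three stations at a time. Using A, B, D (subtract circle equations pairwise → linear system) gives (x, y) ≈ (66.6, -75.1).
Distances from that point to each station vs reported:
  A: calculated 212.8 vs reported 212.8 → residual 0.0 km
  B: calculated 58.7 vs reported 58.7 → residual 0.0 km
  C: calculated 223.9 vs reported 168.0 → residual 55.9 km
  D: calculated 248.8 vs reported 248.8 → residual 0.0 km
A, B, D are mutually consistent (residuals ≈ 0); C is off by 55.9 km.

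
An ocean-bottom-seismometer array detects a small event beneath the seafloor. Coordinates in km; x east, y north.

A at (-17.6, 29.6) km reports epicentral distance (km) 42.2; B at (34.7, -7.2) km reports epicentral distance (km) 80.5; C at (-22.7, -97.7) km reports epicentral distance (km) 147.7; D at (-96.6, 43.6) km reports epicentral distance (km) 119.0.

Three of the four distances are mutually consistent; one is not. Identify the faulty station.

B

Solve using three stations at a time. Using A, C, D (subtract circle equations pairwise → linear system) gives (x, y) ≈ (22.4, 42.9).
Distances from that point to each station vs reported:
  A: calculated 42.1 vs reported 42.2 → residual 0.1 km
  B: calculated 51.6 vs reported 80.5 → residual 28.9 km
  C: calculated 147.7 vs reported 147.7 → residual 0.0 km
  D: calculated 119.0 vs reported 119.0 → residual 0.0 km
A, C, D are mutually consistent (residuals ≈ 0); B is off by 28.9 km.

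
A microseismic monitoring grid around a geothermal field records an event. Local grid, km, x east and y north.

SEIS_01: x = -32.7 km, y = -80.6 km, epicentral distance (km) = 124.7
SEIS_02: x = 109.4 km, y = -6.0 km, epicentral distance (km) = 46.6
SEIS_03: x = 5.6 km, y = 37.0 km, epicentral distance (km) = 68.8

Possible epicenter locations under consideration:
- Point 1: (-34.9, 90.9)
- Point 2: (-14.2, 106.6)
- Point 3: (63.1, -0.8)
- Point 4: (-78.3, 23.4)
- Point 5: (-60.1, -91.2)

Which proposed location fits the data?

Point 3

For each candidate, compare |candidate − station| to the reported distance:
Point 1: residuals SEIS_01 46.8, SEIS_02 127.2, SEIS_03 1.4 → max 127.2 km
Point 2: residuals SEIS_01 63.4, SEIS_02 120.6, SEIS_03 3.6 → max 120.6 km
Point 3: residuals SEIS_01 0.0, SEIS_02 0.0, SEIS_03 0.0 → max 0.0 km
Point 4: residuals SEIS_01 11.1, SEIS_02 143.4, SEIS_03 16.2 → max 143.4 km
Point 5: residuals SEIS_01 95.3, SEIS_02 143.1, SEIS_03 75.3 → max 143.1 km
Only Point 3 has all residuals ≈ 0.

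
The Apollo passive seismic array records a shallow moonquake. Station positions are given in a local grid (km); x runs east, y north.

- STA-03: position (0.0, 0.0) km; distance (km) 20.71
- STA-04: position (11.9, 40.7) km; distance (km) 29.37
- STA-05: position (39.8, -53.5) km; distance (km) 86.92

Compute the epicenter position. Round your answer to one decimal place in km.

Circle about each station: x² + y² = 20.71²; (x − 11.9)² + (y − 40.7)² = 29.37²; (x − 39.8)² + (y + 53.5)² = 86.92².
Subtracting pairs of circle equations eliminates x²+y² and gives linear equations (the radical axes):
23.8 x + 81.4 y = 1364.41
79.6 x − 107.0 y = -2679.89
Solving the 2×2 system: x ≈ -8.0, y ≈ 19.1 km.
Check against STA-03 (with the unrounded x, y): √(x²+y²) = 20.70 ≈ 20.71 km. ✓

(-8.0, 19.1)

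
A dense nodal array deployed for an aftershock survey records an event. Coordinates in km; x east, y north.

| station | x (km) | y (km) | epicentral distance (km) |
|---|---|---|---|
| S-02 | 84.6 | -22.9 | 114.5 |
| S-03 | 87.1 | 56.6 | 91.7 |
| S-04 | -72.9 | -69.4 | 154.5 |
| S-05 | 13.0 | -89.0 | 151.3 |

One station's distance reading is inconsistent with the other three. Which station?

S-03

Solve using three stations at a time. Using S-02, S-04, S-05 (subtract circle equations pairwise → linear system) gives (x, y) ≈ (8.0, 62.2).
Distances from that point to each station vs reported:
  S-02: calculated 114.5 vs reported 114.5 → residual 0.0 km
  S-03: calculated 79.3 vs reported 91.7 → residual 12.4 km
  S-04: calculated 154.5 vs reported 154.5 → residual 0.0 km
  S-05: calculated 151.3 vs reported 151.3 → residual 0.0 km
S-02, S-04, S-05 are mutually consistent (residuals ≈ 0); S-03 is off by 12.4 km.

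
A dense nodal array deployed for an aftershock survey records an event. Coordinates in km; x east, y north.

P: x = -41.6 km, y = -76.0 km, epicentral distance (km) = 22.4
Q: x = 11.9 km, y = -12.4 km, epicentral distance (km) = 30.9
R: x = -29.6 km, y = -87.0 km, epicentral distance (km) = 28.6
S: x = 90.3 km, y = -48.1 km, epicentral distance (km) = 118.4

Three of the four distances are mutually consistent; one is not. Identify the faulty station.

Q

Solve using three stations at a time. Using P, R, S (subtract circle equations pairwise → linear system) gives (x, y) ≈ (-27.6, -58.5).
Distances from that point to each station vs reported:
  P: calculated 22.4 vs reported 22.4 → residual 0.0 km
  Q: calculated 60.7 vs reported 30.9 → residual 29.8 km
  R: calculated 28.6 vs reported 28.6 → residual 0.0 km
  S: calculated 118.4 vs reported 118.4 → residual 0.0 km
P, R, S are mutually consistent (residuals ≈ 0); Q is off by 29.8 km.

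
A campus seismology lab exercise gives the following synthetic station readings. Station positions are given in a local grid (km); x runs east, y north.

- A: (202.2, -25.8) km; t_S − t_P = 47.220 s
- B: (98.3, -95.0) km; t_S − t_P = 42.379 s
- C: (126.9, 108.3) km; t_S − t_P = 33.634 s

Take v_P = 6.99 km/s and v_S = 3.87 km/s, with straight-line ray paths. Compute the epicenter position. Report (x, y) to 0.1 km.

-158.6 km east, 167.7 km north

Distance from S−P lag: d = Δt · v_P v_S / (v_P − v_S) = Δt · (6.99·3.87)/(6.99−3.87) ≈ 8.6703·Δt.
So d_A = 409.41, d_B = 367.44, d_C = 291.62 km.
Circle about each station: (x − 202.2)² + (y + 25.8)² = 409.41²; (x − 98.3)² + (y + 95.0)² = 367.44²; (x − 126.9)² + (y − 108.3)² = 291.62².
Subtracting the A equation from the B and C equations removes the quadratic terms:
-207.8 x − 138.4 y = 9741.80
-150.6 x + 268.2 y = 68856.34
Solving the 2×2 system: x ≈ -158.6, y ≈ 167.7 km.
Check against A (with the unrounded x, y): √((x − 202.2)²+(y + 25.8)²) = 409.38 ≈ 409.41 km. ✓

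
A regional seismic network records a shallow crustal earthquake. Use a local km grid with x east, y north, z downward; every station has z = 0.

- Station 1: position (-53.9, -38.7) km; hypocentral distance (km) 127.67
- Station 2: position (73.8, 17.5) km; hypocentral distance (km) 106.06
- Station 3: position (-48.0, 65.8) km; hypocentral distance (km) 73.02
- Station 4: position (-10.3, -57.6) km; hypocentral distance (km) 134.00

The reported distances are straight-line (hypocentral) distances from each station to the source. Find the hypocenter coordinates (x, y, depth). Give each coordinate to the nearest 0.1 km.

Each station gives a sphere (x−x_i)² + (y−y_i)² + z² = d_i² (stations at z=0).
Subtracting the Station 1 sphere from Station 2 and Station 3: z² cancels, leaving linear equations in x and y:
255.4 x + 112.4 y = 6400.70
11.8 x + 209.0 y = 13198.45
Solving: x ≈ -2.800, y ≈ 63.309 km (keep extra digits for the depth step; rounded: -2.8, 63.3).
Then from the Station 1 sphere: z² = 127.67² − (x + 53.9)² − (y + 38.7)² with x = -2.800, y = 63.309, so z ≈ 57.294 ≈ 57.3 km.

(-2.8, 63.3, 57.3)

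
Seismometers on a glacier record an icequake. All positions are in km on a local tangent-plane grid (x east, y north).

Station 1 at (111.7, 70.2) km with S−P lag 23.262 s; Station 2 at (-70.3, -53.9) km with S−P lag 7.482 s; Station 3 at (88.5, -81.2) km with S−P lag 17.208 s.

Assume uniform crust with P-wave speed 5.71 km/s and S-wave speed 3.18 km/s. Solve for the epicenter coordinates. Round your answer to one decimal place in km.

x ≈ -23.1 km, y ≈ -28.3 km

Distance from S−P lag: d = Δt · v_P v_S / (v_P − v_S) = Δt · (5.71·3.18)/(5.71−3.18) ≈ 7.1770·Δt.
So d_Station 1 = 166.95, d_Station 2 = 53.70, d_Station 3 = 123.50 km.
Circle about each station: (x − 111.7)² + (y − 70.2)² = 166.95²; (x + 70.3)² + (y + 53.9)² = 53.70²; (x − 88.5)² + (y + 81.2)² = 123.50².
Subtracting the Station 1 equation from the Station 2 and Station 3 equations removes the quadratic terms:
-364.0 x − 248.2 y = 15430.98
-46.4 x − 302.8 y = 9640.81
Solving the 2×2 system: x ≈ -23.1, y ≈ -28.3 km.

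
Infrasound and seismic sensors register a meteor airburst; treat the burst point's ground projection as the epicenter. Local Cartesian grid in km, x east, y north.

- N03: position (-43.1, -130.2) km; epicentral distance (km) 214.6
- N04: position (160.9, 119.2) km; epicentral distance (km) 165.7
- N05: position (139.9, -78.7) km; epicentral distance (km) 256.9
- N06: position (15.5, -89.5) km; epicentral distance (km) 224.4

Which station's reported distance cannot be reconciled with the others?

N03

Solve using three stations at a time. Using N04, N05, N06 (subtract circle equations pairwise → linear system) gives (x, y) ≈ (-4.1, 134.0).
Distances from that point to each station vs reported:
  N03: calculated 267.1 vs reported 214.6 → residual 52.5 km
  N04: calculated 165.7 vs reported 165.7 → residual 0.0 km
  N05: calculated 256.9 vs reported 256.9 → residual 0.0 km
  N06: calculated 224.4 vs reported 224.4 → residual 0.0 km
N04, N05, N06 are mutually consistent (residuals ≈ 0); N03 is off by 52.5 km.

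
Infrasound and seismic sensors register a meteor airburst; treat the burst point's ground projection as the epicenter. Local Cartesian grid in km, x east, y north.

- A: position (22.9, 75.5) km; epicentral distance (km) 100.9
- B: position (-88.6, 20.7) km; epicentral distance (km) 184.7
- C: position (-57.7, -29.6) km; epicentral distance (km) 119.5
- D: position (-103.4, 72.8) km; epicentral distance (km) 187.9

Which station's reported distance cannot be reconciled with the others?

B

Solve using three stations at a time. Using A, C, D (subtract circle equations pairwise → linear system) gives (x, y) ≈ (61.2, -17.8).
Distances from that point to each station vs reported:
  A: calculated 100.9 vs reported 100.9 → residual 0.0 km
  B: calculated 154.7 vs reported 184.7 → residual 30.0 km
  C: calculated 119.5 vs reported 119.5 → residual 0.0 km
  D: calculated 187.9 vs reported 187.9 → residual 0.0 km
A, C, D are mutually consistent (residuals ≈ 0); B is off by 30.0 km.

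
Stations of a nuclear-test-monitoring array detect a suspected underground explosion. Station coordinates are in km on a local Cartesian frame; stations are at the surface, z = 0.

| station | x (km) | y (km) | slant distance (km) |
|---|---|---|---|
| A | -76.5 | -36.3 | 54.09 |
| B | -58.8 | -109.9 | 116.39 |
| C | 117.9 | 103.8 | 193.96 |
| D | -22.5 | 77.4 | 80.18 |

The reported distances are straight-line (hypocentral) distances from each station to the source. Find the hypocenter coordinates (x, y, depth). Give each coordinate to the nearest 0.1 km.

Each station gives a sphere (x−x_i)² + (y−y_i)² + z² = d_i² (stations at z=0).
Subtracting the A sphere from B and C: z² cancels, leaving linear equations in x and y:
35.4 x − 147.2 y = -2255.39
388.8 x + 280.2 y = -17189.84
Solving: x ≈ -47.093, y ≈ 3.997 km (keep extra digits for the depth step; rounded: -47.1, 4.0).
Then from the A sphere: z² = 54.09² − (x + 76.5)² − (y + 36.3)² with x = -47.093, y = 3.997, so z ≈ 20.907 ≈ 20.9 km.

(-47.1, 4.0, 20.9)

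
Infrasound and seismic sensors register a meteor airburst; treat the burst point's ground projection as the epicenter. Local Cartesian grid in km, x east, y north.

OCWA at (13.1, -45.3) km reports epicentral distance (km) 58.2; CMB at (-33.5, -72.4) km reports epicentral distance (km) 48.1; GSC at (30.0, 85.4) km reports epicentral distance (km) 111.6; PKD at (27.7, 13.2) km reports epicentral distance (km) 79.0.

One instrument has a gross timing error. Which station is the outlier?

GSC

Solve using three stations at a time. Using OCWA, CMB, PKD (subtract circle equations pairwise → linear system) gives (x, y) ≈ (-41.4, -25.0).
Distances from that point to each station vs reported:
  OCWA: calculated 58.1 vs reported 58.2 → residual 0.1 km
  CMB: calculated 48.0 vs reported 48.1 → residual 0.1 km
  GSC: calculated 131.5 vs reported 111.6 → residual 19.9 km
  PKD: calculated 79.0 vs reported 79.0 → residual 0.0 km
OCWA, CMB, PKD are mutually consistent (residuals ≈ 0); GSC is off by 19.9 km.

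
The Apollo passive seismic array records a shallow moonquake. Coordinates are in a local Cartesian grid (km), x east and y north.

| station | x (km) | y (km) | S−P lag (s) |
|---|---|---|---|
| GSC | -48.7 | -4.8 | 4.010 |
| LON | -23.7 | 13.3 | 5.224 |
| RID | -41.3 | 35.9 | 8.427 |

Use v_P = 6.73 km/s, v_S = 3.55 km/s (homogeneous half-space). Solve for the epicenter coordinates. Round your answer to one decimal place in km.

x ≈ -27.1 km, y ≈ -25.8 km

Distance from S−P lag: d = Δt · v_P v_S / (v_P − v_S) = Δt · (6.73·3.55)/(6.73−3.55) ≈ 7.5131·Δt.
So d_GSC = 30.13, d_LON = 39.25, d_RID = 63.31 km.
Circle about each station: (x + 48.7)² + (y + 4.8)² = 30.13²; (x + 23.7)² + (y − 13.3)² = 39.25²; (x + 41.3)² + (y − 35.9)² = 63.31².
Subtracting pairs of circle equations eliminates x²+y² and gives linear equations (the radical axes):
50.0 x + 36.2 y = -2288.90
14.8 x + 81.4 y = -2500.57
Solving the 2×2 system: x ≈ -27.1, y ≈ -25.8 km.
Check against GSC (with the unrounded x, y): √((x + 48.7)²+(y + 4.8)²) = 30.12 ≈ 30.13 km. ✓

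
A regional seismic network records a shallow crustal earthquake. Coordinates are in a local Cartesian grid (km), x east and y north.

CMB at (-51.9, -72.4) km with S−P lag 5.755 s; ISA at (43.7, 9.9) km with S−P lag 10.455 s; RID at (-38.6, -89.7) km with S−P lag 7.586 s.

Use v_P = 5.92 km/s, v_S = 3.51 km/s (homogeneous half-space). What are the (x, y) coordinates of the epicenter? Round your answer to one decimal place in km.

x ≈ -39.7 km, y ≈ -24.3 km

Distance from S−P lag: d = Δt · v_P v_S / (v_P − v_S) = Δt · (5.92·3.51)/(5.92−3.51) ≈ 8.6221·Δt.
So d_CMB = 49.62, d_ISA = 90.14, d_RID = 65.41 km.
Circle about each station: (x + 51.9)² + (y + 72.4)² = 49.62²; (x − 43.7)² + (y − 9.9)² = 90.14²; (x + 38.6)² + (y + 89.7)² = 65.41².
Subtracting the CMB equation from the ISA and RID equations removes the quadratic terms:
191.2 x + 164.6 y = -11590.75
26.6 x − 34.6 y = -215.64
Solving the 2×2 system: x ≈ -39.7, y ≈ -24.3 km.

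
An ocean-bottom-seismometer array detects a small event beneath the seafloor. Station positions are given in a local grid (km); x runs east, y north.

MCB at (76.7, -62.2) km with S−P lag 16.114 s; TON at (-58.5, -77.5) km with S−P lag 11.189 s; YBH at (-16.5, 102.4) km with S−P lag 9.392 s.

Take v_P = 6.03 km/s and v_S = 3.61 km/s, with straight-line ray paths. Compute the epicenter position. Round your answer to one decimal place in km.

-41.5 km east, 21.7 km north

Distance from S−P lag: d = Δt · v_P v_S / (v_P − v_S) = Δt · (6.03·3.61)/(6.03−3.61) ≈ 8.9952·Δt.
So d_MCB = 144.95, d_TON = 100.65, d_YBH = 84.48 km.
Circle about each station: (x − 76.7)² + (y + 62.2)² = 144.95²; (x + 58.5)² + (y + 77.5)² = 100.65²; (x + 16.5)² + (y − 102.4)² = 84.48².
Subtracting pairs of circle equations eliminates x²+y² and gives linear equations (the radical axes):
-270.4 x − 30.6 y = 10556.85
-186.4 x + 329.2 y = 14879.91
Solving the 2×2 system: x ≈ -41.5, y ≈ 21.7 km.
Check against MCB (with the unrounded x, y): √((x − 76.7)²+(y + 62.2)²) = 144.95 ≈ 144.95 km. ✓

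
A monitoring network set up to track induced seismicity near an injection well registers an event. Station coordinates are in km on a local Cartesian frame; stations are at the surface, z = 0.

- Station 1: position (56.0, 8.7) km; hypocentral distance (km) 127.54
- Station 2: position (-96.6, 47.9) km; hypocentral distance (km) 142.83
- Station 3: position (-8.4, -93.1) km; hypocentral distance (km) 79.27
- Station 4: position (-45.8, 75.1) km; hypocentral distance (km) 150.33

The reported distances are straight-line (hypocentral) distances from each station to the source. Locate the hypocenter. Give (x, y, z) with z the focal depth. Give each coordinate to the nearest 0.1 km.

x ≈ -28.9 km, y ≈ -57.9 km, depth ≈ 68.0 km

Each station gives a sphere (x−x_i)² + (y−y_i)² + z² = d_i² (stations at z=0).
Subtracting the Station 1 sphere from Station 2 and Station 3: z² cancels, leaving linear equations in x and y:
-305.2 x + 78.4 y = 4280.32
-128.8 x − 203.6 y = 15509.20
Solving: x ≈ -28.897, y ≈ -57.894 km (keep extra digits for the depth step; rounded: -28.9, -57.9).
Then from the Station 1 sphere: z² = 127.54² − (x − 56.0)² − (y − 8.7)² with x = -28.897, y = -57.894, so z ≈ 68.001 ≈ 68.0 km.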